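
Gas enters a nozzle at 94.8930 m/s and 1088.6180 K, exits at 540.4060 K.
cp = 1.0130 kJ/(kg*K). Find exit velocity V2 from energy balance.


dT = 548.2120 K
2*cp*1000*dT = 1110677.5120
V1^2 = 9004.6814
V2 = sqrt(1119682.1934) = 1058.1504 m/s

1058.1504 m/s


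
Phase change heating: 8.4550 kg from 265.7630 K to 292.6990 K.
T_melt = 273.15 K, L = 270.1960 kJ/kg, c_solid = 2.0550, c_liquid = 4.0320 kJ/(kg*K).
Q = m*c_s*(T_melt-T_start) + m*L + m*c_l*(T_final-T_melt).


Q1 (sensible, solid) = 8.4550 * 2.0550 * 7.3870 = 128.3493 kJ
Q2 (latent) = 8.4550 * 270.1960 = 2284.5072 kJ
Q3 (sensible, liquid) = 8.4550 * 4.0320 * 19.5490 = 666.4364 kJ
Q_total = 3079.2928 kJ

3079.2928 kJ


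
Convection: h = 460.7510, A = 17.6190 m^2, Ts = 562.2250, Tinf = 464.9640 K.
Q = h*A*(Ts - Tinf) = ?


dT = 97.2610 K
Q = 460.7510 * 17.6190 * 97.2610 = 789562.0620 W

789562.0620 W


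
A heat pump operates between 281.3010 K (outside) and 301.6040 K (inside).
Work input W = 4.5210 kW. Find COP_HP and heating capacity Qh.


COP = 301.6040 / 20.3030 = 14.8551
Qh = 14.8551 * 4.5210 = 67.1601 kW

COP = 14.8551, Qh = 67.1601 kW


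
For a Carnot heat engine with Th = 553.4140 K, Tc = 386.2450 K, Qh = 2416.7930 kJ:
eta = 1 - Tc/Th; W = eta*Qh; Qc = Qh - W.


eta = 1 - 386.2450/553.4140 = 0.3021
W = 0.3021 * 2416.7930 = 730.0373 kJ
Qc = 2416.7930 - 730.0373 = 1686.7557 kJ

eta = 30.2069%, W = 730.0373 kJ, Qc = 1686.7557 kJ


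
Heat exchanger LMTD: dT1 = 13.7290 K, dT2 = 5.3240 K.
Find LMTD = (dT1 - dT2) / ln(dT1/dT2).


dT1/dT2 = 2.5787
ln(dT1/dT2) = 0.9473
LMTD = 8.4050 / 0.9473 = 8.8727 K

8.8727 K


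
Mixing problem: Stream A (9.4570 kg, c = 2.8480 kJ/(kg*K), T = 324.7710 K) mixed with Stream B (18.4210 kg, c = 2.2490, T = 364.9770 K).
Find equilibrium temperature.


num = 23867.8011
den = 68.3624
Tf = 349.1366 K

349.1366 K


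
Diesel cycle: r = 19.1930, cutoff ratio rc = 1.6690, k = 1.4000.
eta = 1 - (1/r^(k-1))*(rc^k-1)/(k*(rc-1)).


r^(k-1) = 3.2603
rc^k = 2.0485
eta = 0.6566 = 65.6630%

65.6630%


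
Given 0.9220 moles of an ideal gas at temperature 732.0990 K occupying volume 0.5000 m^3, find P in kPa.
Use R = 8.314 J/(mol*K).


P = nRT/V = 0.9220 * 8.314 * 732.0990 / 0.5000
= 5611.9107 / 0.5000 = 11223.8215 Pa = 11.2238 kPa

11.2238 kPa


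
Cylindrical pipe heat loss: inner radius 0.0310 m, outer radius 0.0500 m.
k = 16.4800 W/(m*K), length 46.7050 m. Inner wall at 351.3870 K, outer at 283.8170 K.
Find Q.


dT = 67.5700 K
ln(ro/ri) = 0.4780
Q = 2*pi*16.4800*46.7050*67.5700 / 0.4780 = 683587.2411 W

683587.2411 W


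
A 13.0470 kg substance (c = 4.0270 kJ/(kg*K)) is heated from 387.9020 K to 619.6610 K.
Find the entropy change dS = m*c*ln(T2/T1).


T2/T1 = 1.5975
ln(T2/T1) = 0.4684
dS = 13.0470 * 4.0270 * 0.4684 = 24.6109 kJ/K

24.6109 kJ/K


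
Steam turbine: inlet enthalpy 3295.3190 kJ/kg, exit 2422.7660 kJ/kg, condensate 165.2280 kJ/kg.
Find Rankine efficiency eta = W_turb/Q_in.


W = 872.5530 kJ/kg
Q_in = 3130.0910 kJ/kg
eta = 0.2788 = 27.8763%

eta = 27.8763%


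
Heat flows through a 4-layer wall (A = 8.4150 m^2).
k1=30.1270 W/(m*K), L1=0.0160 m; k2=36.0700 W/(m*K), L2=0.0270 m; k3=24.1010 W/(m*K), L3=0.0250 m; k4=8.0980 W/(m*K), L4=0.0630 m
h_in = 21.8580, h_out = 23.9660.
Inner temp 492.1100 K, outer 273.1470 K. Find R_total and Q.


R_conv_in = 1/(21.8580*8.4150) = 0.0054
R_1 = 0.0160/(30.1270*8.4150) = 6.3112e-05
R_2 = 0.0270/(36.0700*8.4150) = 8.8954e-05
R_3 = 0.0250/(24.1010*8.4150) = 0.0001
R_4 = 0.0630/(8.0980*8.4150) = 0.0009
R_conv_out = 1/(23.9660*8.4150) = 0.0050
R_total = 0.0116 K/W
Q = 218.9630 / 0.0116 = 18884.1980 W

R_total = 0.0116 K/W, Q = 18884.1980 W


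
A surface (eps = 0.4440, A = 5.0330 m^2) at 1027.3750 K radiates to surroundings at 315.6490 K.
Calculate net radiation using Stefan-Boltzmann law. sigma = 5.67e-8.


T^4 = 1.1141e+12
Tsurr^4 = 9.9270e+09
Q = 0.4440 * 5.67e-8 * 5.0330 * 1.1042e+12 = 139901.3198 W

139901.3198 W


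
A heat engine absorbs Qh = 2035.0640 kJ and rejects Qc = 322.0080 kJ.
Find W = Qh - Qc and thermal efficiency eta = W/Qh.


W = 2035.0640 - 322.0080 = 1713.0560 kJ
eta = 1713.0560 / 2035.0640 = 0.8418 = 84.1770%

W = 1713.0560 kJ, eta = 84.1770%


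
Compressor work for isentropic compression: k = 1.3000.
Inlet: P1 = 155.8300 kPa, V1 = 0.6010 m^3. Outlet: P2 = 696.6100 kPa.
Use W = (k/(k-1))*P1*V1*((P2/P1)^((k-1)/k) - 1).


(k-1)/k = 0.2308
(P2/P1)^exp = 1.4128
W = 4.3333 * 155.8300 * 0.6010 * (1.4128 - 1) = 167.5246 kJ

167.5246 kJ


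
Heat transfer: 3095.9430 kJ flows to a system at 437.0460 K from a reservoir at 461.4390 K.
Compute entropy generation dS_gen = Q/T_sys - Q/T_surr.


dS_sys = 3095.9430/437.0460 = 7.0838 kJ/K
dS_surr = -3095.9430/461.4390 = -6.7093 kJ/K
dS_gen = 7.0838 - 6.7093 = 0.3745 kJ/K (irreversible)

dS_gen = 0.3745 kJ/K, irreversible


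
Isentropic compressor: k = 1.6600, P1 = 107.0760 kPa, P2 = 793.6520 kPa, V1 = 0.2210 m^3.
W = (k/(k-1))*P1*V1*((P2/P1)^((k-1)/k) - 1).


(k-1)/k = 0.3976
(P2/P1)^exp = 2.2176
W = 2.5152 * 107.0760 * 0.2210 * (2.2176 - 1) = 72.4679 kJ

72.4679 kJ


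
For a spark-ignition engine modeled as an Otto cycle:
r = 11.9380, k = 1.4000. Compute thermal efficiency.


r^(k-1) = 2.6963
eta = 1 - 1/2.6963 = 0.6291 = 62.9125%

62.9125%


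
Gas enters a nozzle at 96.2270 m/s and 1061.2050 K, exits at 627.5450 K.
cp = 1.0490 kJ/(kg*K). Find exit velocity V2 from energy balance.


dT = 433.6600 K
2*cp*1000*dT = 909818.6800
V1^2 = 9259.6355
V2 = sqrt(919078.3155) = 958.6857 m/s

958.6857 m/s


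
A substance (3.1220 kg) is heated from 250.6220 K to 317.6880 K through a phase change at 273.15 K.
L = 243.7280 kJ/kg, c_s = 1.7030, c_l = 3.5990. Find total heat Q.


Q1 (sensible, solid) = 3.1220 * 1.7030 * 22.5280 = 119.7761 kJ
Q2 (latent) = 3.1220 * 243.7280 = 760.9188 kJ
Q3 (sensible, liquid) = 3.1220 * 3.5990 * 44.5380 = 500.4324 kJ
Q_total = 1381.1274 kJ

1381.1274 kJ


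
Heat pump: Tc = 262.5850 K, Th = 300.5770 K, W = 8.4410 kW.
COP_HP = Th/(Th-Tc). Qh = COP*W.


COP = 300.5770 / 37.9920 = 7.9116
Qh = 7.9116 * 8.4410 = 66.7817 kW

COP = 7.9116, Qh = 66.7817 kW


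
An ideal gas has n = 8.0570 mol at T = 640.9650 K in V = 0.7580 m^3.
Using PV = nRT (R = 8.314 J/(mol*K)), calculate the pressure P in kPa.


P = nRT/V = 8.0570 * 8.314 * 640.9650 / 0.7580
= 42935.6161 / 0.7580 = 56643.2930 Pa = 56.6433 kPa

56.6433 kPa


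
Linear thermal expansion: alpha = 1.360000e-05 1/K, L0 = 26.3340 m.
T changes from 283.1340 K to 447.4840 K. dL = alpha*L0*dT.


dT = 164.3500 K
dL = 1.360000e-05 * 26.3340 * 164.3500 = 0.058861 m
L_final = 26.392861 m

dL = 0.058861 m


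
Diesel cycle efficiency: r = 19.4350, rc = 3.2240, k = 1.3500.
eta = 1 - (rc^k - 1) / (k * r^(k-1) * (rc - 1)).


r^(k-1) = 2.8249
rc^k = 4.8566
eta = 0.5453 = 54.5292%

54.5292%


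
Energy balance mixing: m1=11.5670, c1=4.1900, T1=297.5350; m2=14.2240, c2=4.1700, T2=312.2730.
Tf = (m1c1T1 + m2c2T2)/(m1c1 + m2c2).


num = 32942.4367
den = 107.7798
Tf = 305.6457 K

305.6457 K


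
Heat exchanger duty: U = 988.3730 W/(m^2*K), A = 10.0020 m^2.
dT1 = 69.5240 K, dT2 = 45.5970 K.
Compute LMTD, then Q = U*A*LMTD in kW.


LMTD = 56.7219 K
Q = 988.3730 * 10.0020 * 56.7219 = 560735.9691 W = 560.7360 kW

560.7360 kW


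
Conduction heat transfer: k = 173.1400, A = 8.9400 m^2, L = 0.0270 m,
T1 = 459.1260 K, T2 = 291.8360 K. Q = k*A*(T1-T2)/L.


dT = 167.2900 K
Q = 173.1400 * 8.9400 * 167.2900 / 0.0270 = 9590497.7764 W

9590497.7764 W


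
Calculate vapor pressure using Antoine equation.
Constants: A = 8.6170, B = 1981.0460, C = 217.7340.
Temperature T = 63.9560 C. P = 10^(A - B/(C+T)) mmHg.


C+T = 281.6900
B/(C+T) = 7.0327
log10(P) = 8.6170 - 7.0327 = 1.5843
P = 10^1.5843 = 38.3958 mmHg

38.3958 mmHg


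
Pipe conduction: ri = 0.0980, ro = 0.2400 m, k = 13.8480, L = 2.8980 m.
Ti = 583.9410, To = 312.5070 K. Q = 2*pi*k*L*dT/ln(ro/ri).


dT = 271.4340 K
ln(ro/ri) = 0.8957
Q = 2*pi*13.8480*2.8980*271.4340 / 0.8957 = 76415.3880 W

76415.3880 W


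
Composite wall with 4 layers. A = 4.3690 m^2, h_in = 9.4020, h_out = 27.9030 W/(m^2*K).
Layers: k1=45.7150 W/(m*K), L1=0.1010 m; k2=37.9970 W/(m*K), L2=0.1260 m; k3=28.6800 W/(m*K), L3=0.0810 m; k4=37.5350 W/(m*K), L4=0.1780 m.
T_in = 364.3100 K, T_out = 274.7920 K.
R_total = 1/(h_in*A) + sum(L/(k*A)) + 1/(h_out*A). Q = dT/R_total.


R_conv_in = 1/(9.4020*4.3690) = 0.0243
R_1 = 0.1010/(45.7150*4.3690) = 0.0005
R_2 = 0.1260/(37.9970*4.3690) = 0.0008
R_3 = 0.0810/(28.6800*4.3690) = 0.0006
R_4 = 0.1780/(37.5350*4.3690) = 0.0011
R_conv_out = 1/(27.9030*4.3690) = 0.0082
R_total = 0.0355 K/W
Q = 89.5180 / 0.0355 = 2518.5292 W

R_total = 0.0355 K/W, Q = 2518.5292 W


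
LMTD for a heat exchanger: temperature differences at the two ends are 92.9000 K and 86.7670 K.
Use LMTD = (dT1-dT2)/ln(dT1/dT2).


dT1/dT2 = 1.0707
ln(dT1/dT2) = 0.0683
LMTD = 6.1330 / 0.0683 = 89.7986 K

89.7986 K


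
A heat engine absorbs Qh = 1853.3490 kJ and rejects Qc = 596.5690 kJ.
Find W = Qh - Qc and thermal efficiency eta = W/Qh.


W = 1853.3490 - 596.5690 = 1256.7800 kJ
eta = 1256.7800 / 1853.3490 = 0.6781 = 67.8113%

W = 1256.7800 kJ, eta = 67.8113%


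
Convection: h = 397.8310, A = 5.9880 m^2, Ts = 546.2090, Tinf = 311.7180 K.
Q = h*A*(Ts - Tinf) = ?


dT = 234.4910 K
Q = 397.8310 * 5.9880 * 234.4910 = 558607.2807 W

558607.2807 W


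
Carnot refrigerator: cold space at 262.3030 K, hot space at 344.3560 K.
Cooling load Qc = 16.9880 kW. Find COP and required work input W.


COP = 262.3030 / 82.0530 = 3.1968
W = 16.9880 / 3.1968 = 5.3141 kW

COP = 3.1968, W = 5.3141 kW


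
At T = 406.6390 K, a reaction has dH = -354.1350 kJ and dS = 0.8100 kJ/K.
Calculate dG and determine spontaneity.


T*dS = 406.6390 * 0.8100 = 329.3776 kJ
dG = -354.1350 - 329.3776 = -683.5126 kJ (spontaneous)

dG = -683.5126 kJ, spontaneous


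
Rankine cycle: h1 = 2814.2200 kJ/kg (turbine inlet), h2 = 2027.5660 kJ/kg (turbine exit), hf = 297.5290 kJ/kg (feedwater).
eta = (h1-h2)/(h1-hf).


W = 786.6540 kJ/kg
Q_in = 2516.6910 kJ/kg
eta = 0.3126 = 31.2575%

eta = 31.2575%


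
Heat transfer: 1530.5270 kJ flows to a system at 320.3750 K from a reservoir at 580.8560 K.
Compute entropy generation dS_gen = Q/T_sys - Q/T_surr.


dS_sys = 1530.5270/320.3750 = 4.7773 kJ/K
dS_surr = -1530.5270/580.8560 = -2.6350 kJ/K
dS_gen = 4.7773 - 2.6350 = 2.1423 kJ/K (irreversible)

dS_gen = 2.1423 kJ/K, irreversible


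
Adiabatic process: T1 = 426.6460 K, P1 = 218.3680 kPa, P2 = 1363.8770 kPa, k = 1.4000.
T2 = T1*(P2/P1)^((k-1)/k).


(k-1)/k = 0.2857
(P2/P1)^exp = 1.6878
T2 = 426.6460 * 1.6878 = 720.0755 K

720.0755 K


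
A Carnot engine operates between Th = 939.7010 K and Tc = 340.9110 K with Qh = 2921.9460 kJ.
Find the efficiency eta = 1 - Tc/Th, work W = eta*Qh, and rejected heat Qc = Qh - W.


eta = 1 - 340.9110/939.7010 = 0.6372
W = 0.6372 * 2921.9460 = 1861.9029 kJ
Qc = 2921.9460 - 1861.9029 = 1060.0431 kJ

eta = 63.7213%, W = 1861.9029 kJ, Qc = 1060.0431 kJ


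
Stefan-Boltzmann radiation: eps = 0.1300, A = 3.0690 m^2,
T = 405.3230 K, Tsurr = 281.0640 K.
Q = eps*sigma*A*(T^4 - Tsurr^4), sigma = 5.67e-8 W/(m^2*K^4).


T^4 = 2.6990e+10
Tsurr^4 = 6.2405e+09
Q = 0.1300 * 5.67e-8 * 3.0690 * 2.0750e+10 = 469.3893 W

469.3893 W


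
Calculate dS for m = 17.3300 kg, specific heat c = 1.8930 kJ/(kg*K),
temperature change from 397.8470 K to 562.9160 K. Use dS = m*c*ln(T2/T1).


T2/T1 = 1.4149
ln(T2/T1) = 0.3471
dS = 17.3300 * 1.8930 * 0.3471 = 11.3856 kJ/K

11.3856 kJ/K


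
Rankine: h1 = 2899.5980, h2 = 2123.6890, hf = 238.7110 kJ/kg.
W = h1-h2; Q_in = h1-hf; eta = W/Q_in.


W = 775.9090 kJ/kg
Q_in = 2660.8870 kJ/kg
eta = 0.2916 = 29.1598%

eta = 29.1598%


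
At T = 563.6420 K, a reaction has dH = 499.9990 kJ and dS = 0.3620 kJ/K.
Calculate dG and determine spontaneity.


T*dS = 563.6420 * 0.3620 = 204.0384 kJ
dG = 499.9990 - 204.0384 = 295.9606 kJ (non-spontaneous)

dG = 295.9606 kJ, non-spontaneous


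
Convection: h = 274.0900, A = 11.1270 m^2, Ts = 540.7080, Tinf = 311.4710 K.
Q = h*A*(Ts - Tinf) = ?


dT = 229.2370 K
Q = 274.0900 * 11.1270 * 229.2370 = 699126.8719 W

699126.8719 W


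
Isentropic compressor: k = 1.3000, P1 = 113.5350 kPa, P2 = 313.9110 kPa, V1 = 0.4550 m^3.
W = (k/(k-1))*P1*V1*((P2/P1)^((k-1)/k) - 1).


(k-1)/k = 0.2308
(P2/P1)^exp = 1.2645
W = 4.3333 * 113.5350 * 0.4550 * (1.2645 - 1) = 59.2135 kJ

59.2135 kJ


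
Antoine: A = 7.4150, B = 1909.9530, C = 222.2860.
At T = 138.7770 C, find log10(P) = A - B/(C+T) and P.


C+T = 361.0630
B/(C+T) = 5.2898
log10(P) = 7.4150 - 5.2898 = 2.1252
P = 10^2.1252 = 133.4119 mmHg

133.4119 mmHg


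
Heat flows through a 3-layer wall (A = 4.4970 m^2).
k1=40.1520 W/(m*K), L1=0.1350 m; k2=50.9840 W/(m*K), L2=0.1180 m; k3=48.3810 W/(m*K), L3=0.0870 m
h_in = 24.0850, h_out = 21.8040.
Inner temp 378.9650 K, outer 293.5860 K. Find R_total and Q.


R_conv_in = 1/(24.0850*4.4970) = 0.0092
R_1 = 0.1350/(40.1520*4.4970) = 0.0007
R_2 = 0.1180/(50.9840*4.4970) = 0.0005
R_3 = 0.0870/(48.3810*4.4970) = 0.0004
R_conv_out = 1/(21.8040*4.4970) = 0.0102
R_total = 0.0211 K/W
Q = 85.3790 / 0.0211 = 4047.6367 W

R_total = 0.0211 K/W, Q = 4047.6367 W


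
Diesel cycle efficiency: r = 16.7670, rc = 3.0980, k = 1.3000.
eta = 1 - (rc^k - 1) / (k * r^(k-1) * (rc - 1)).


r^(k-1) = 2.3299
rc^k = 4.3492
eta = 0.4730 = 47.2951%

47.2951%


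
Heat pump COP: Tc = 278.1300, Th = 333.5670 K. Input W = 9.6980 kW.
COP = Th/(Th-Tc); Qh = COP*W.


COP = 333.5670 / 55.4370 = 6.0170
Qh = 6.0170 * 9.6980 = 58.3533 kW

COP = 6.0170, Qh = 58.3533 kW


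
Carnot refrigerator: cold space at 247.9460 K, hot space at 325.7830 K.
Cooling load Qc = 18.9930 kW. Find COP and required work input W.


COP = 247.9460 / 77.8370 = 3.1855
W = 18.9930 / 3.1855 = 5.9624 kW

COP = 3.1855, W = 5.9624 kW


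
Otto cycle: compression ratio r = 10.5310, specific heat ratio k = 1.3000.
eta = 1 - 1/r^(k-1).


r^(k-1) = 2.0265
eta = 1 - 1/2.0265 = 0.5065 = 50.6532%

50.6532%


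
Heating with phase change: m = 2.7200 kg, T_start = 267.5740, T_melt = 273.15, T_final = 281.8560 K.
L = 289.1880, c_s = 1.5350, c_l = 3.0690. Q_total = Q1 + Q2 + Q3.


Q1 (sensible, solid) = 2.7200 * 1.5350 * 5.5760 = 23.2809 kJ
Q2 (latent) = 2.7200 * 289.1880 = 786.5914 kJ
Q3 (sensible, liquid) = 2.7200 * 3.0690 * 8.7060 = 72.6749 kJ
Q_total = 882.5472 kJ

882.5472 kJ


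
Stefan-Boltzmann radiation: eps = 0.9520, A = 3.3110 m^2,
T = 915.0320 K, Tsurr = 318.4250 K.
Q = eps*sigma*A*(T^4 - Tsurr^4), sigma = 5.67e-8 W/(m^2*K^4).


T^4 = 7.0104e+11
Tsurr^4 = 1.0281e+10
Q = 0.9520 * 5.67e-8 * 3.3110 * 6.9076e+11 = 123454.8640 W

123454.8640 W


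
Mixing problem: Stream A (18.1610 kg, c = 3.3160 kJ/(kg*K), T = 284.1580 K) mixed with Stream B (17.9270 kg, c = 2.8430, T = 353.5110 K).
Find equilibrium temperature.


num = 35129.7324
den = 111.1883
Tf = 315.9480 K

315.9480 K


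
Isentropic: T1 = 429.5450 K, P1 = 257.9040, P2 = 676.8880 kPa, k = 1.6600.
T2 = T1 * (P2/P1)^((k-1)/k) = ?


(k-1)/k = 0.3976
(P2/P1)^exp = 1.4676
T2 = 429.5450 * 1.4676 = 630.4090 K

630.4090 K


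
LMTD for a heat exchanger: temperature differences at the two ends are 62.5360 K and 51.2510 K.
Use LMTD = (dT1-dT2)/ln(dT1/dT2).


dT1/dT2 = 1.2202
ln(dT1/dT2) = 0.1990
LMTD = 11.2850 / 0.1990 = 56.7065 K

56.7065 K


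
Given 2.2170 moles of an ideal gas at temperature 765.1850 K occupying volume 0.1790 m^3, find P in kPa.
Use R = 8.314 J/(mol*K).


P = nRT/V = 2.2170 * 8.314 * 765.1850 / 0.1790
= 14103.9955 / 0.1790 = 78793.2710 Pa = 78.7933 kPa

78.7933 kPa


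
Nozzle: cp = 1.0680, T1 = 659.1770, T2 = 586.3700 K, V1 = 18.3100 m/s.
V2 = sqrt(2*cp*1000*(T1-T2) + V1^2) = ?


dT = 72.8070 K
2*cp*1000*dT = 155515.7520
V1^2 = 335.2561
V2 = sqrt(155851.0081) = 394.7797 m/s

394.7797 m/s


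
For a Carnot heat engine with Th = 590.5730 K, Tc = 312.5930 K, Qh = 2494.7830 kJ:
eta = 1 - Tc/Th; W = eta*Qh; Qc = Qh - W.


eta = 1 - 312.5930/590.5730 = 0.4707
W = 0.4707 * 2494.7830 = 1174.2829 kJ
Qc = 2494.7830 - 1174.2829 = 1320.5001 kJ

eta = 47.0695%, W = 1174.2829 kJ, Qc = 1320.5001 kJ


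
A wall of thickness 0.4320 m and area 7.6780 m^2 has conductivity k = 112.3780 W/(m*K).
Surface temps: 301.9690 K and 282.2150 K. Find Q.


dT = 19.7540 K
Q = 112.3780 * 7.6780 * 19.7540 / 0.4320 = 39454.8784 W

39454.8784 W


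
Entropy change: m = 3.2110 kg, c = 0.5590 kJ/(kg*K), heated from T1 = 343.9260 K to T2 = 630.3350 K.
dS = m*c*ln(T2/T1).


T2/T1 = 1.8328
ln(T2/T1) = 0.6058
dS = 3.2110 * 0.5590 * 0.6058 = 1.0874 kJ/K

1.0874 kJ/K


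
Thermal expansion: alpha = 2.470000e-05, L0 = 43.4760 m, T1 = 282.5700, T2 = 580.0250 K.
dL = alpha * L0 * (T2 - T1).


dT = 297.4550 K
dL = 2.470000e-05 * 43.4760 * 297.4550 = 0.319424 m
L_final = 43.795424 m

dL = 0.319424 m


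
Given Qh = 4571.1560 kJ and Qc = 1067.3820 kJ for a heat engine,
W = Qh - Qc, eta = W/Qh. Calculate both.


W = 4571.1560 - 1067.3820 = 3503.7740 kJ
eta = 3503.7740 / 4571.1560 = 0.7665 = 76.6496%

W = 3503.7740 kJ, eta = 76.6496%


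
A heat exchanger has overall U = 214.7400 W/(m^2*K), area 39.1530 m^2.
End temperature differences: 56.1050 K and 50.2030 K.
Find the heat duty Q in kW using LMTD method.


LMTD = 53.0993 K
Q = 214.7400 * 39.1530 * 53.0993 = 446444.1619 W = 446.4442 kW

446.4442 kW


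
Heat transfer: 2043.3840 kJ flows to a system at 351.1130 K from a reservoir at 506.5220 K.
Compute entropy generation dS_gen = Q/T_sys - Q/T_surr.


dS_sys = 2043.3840/351.1130 = 5.8197 kJ/K
dS_surr = -2043.3840/506.5220 = -4.0341 kJ/K
dS_gen = 5.8197 - 4.0341 = 1.7856 kJ/K (irreversible)

dS_gen = 1.7856 kJ/K, irreversible


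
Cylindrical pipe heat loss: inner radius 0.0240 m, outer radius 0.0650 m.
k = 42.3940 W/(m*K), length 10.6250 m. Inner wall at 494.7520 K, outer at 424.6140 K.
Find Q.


dT = 70.1380 K
ln(ro/ri) = 0.9963
Q = 2*pi*42.3940*10.6250*70.1380 / 0.9963 = 199233.2749 W

199233.2749 W


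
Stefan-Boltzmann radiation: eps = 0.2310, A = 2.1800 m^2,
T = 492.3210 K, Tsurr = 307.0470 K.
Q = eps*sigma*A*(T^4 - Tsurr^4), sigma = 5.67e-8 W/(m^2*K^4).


T^4 = 5.8748e+10
Tsurr^4 = 8.8883e+09
Q = 0.2310 * 5.67e-8 * 2.1800 * 4.9860e+10 = 1423.6443 W

1423.6443 W


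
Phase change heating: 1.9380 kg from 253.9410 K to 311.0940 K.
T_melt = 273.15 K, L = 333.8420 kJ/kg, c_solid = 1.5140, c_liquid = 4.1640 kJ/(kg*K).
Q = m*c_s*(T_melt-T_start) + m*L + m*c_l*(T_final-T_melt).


Q1 (sensible, solid) = 1.9380 * 1.5140 * 19.2090 = 56.3617 kJ
Q2 (latent) = 1.9380 * 333.8420 = 646.9858 kJ
Q3 (sensible, liquid) = 1.9380 * 4.1640 * 37.9440 = 306.2017 kJ
Q_total = 1009.5492 kJ

1009.5492 kJ


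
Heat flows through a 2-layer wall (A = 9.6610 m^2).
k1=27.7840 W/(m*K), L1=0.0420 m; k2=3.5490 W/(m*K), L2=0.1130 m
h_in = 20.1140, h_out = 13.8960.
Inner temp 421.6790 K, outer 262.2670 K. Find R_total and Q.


R_conv_in = 1/(20.1140*9.6610) = 0.0051
R_1 = 0.0420/(27.7840*9.6610) = 0.0002
R_2 = 0.1130/(3.5490*9.6610) = 0.0033
R_conv_out = 1/(13.8960*9.6610) = 0.0074
R_total = 0.0160 K/W
Q = 159.4120 / 0.0160 = 9933.9841 W

R_total = 0.0160 K/W, Q = 9933.9841 W


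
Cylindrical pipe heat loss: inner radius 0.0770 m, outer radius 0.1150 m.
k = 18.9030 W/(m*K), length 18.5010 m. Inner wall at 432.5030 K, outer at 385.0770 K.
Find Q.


dT = 47.4260 K
ln(ro/ri) = 0.4011
Q = 2*pi*18.9030*18.5010*47.4260 / 0.4011 = 259800.9442 W

259800.9442 W


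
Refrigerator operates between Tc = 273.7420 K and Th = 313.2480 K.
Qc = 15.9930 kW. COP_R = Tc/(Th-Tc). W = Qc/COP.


COP = 273.7420 / 39.5060 = 6.9291
W = 15.9930 / 6.9291 = 2.3081 kW

COP = 6.9291, W = 2.3081 kW


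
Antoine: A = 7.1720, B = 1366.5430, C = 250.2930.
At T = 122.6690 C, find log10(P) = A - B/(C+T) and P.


C+T = 372.9620
B/(C+T) = 3.6640
log10(P) = 7.1720 - 3.6640 = 3.5080
P = 10^3.5080 = 3220.8653 mmHg

3220.8653 mmHg


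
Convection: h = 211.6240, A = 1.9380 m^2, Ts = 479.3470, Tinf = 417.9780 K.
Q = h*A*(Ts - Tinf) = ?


dT = 61.3690 K
Q = 211.6240 * 1.9380 * 61.3690 = 25169.1030 W

25169.1030 W


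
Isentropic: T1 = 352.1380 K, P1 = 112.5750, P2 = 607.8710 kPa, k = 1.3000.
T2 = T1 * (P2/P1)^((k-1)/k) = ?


(k-1)/k = 0.2308
(P2/P1)^exp = 1.4757
T2 = 352.1380 * 1.4757 = 519.6623 K

519.6623 K


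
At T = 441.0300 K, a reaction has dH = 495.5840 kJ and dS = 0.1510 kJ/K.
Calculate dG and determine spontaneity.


T*dS = 441.0300 * 0.1510 = 66.5955 kJ
dG = 495.5840 - 66.5955 = 428.9885 kJ (non-spontaneous)

dG = 428.9885 kJ, non-spontaneous


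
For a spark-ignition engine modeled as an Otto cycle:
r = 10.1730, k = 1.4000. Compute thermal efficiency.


r^(k-1) = 2.5292
eta = 1 - 1/2.5292 = 0.6046 = 60.4615%

60.4615%


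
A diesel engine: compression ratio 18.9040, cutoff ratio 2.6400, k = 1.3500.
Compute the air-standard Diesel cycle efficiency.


r^(k-1) = 2.7977
rc^k = 3.7082
eta = 0.5628 = 56.2768%

56.2768%


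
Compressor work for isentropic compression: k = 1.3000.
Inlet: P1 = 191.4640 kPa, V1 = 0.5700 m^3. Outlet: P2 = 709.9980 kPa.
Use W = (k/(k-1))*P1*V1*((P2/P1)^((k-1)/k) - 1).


(k-1)/k = 0.2308
(P2/P1)^exp = 1.3532
W = 4.3333 * 191.4640 * 0.5700 * (1.3532 - 1) = 167.0118 kJ

167.0118 kJ


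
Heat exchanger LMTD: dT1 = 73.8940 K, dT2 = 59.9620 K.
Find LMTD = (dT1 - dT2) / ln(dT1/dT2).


dT1/dT2 = 1.2323
ln(dT1/dT2) = 0.2089
LMTD = 13.9320 / 0.2089 = 66.6856 K

66.6856 K


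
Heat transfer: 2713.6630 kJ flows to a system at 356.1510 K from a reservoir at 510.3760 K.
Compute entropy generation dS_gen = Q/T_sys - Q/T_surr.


dS_sys = 2713.6630/356.1510 = 7.6194 kJ/K
dS_surr = -2713.6630/510.3760 = -5.3170 kJ/K
dS_gen = 7.6194 - 5.3170 = 2.3024 kJ/K (irreversible)

dS_gen = 2.3024 kJ/K, irreversible


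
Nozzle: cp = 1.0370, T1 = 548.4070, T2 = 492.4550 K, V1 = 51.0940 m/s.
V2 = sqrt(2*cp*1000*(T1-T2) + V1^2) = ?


dT = 55.9520 K
2*cp*1000*dT = 116044.4480
V1^2 = 2610.5968
V2 = sqrt(118655.0448) = 344.4634 m/s

344.4634 m/s


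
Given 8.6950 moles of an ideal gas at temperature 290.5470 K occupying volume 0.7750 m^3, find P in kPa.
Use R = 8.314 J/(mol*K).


P = nRT/V = 8.6950 * 8.314 * 290.5470 / 0.7750
= 21003.7095 / 0.7750 = 27101.5606 Pa = 27.1016 kPa

27.1016 kPa


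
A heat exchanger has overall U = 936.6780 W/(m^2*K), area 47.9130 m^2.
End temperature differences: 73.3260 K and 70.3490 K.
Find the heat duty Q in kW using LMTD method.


LMTD = 71.8272 K
Q = 936.6780 * 47.9130 * 71.8272 = 3223537.5273 W = 3223.5375 kW

3223.5375 kW


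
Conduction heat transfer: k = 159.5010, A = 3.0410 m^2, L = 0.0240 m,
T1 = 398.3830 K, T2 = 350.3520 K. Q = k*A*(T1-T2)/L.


dT = 48.0310 K
Q = 159.5010 * 3.0410 * 48.0310 / 0.0240 = 970711.5953 W

970711.5953 W


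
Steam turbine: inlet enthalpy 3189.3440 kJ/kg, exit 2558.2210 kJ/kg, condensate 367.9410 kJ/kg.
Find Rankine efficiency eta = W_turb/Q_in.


W = 631.1230 kJ/kg
Q_in = 2821.4030 kJ/kg
eta = 0.2237 = 22.3691%

eta = 22.3691%


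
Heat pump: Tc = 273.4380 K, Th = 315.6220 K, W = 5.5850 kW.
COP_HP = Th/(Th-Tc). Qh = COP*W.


COP = 315.6220 / 42.1840 = 7.4820
Qh = 7.4820 * 5.5850 = 41.7871 kW

COP = 7.4820, Qh = 41.7871 kW


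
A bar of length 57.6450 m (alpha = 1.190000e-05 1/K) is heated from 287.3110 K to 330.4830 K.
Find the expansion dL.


dT = 43.1720 K
dL = 1.190000e-05 * 57.6450 * 43.1720 = 0.029615 m
L_final = 57.674615 m

dL = 0.029615 m


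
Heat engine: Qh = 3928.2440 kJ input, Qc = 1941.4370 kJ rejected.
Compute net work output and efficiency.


W = 3928.2440 - 1941.4370 = 1986.8070 kJ
eta = 1986.8070 / 3928.2440 = 0.5058 = 50.5775%

W = 1986.8070 kJ, eta = 50.5775%


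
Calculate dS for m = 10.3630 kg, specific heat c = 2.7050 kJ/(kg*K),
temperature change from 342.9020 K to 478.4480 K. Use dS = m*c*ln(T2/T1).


T2/T1 = 1.3953
ln(T2/T1) = 0.3331
dS = 10.3630 * 2.7050 * 0.3331 = 9.3375 kJ/K

9.3375 kJ/K


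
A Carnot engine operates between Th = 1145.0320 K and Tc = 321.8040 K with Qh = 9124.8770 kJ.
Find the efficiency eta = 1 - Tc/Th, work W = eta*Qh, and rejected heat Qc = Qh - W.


eta = 1 - 321.8040/1145.0320 = 0.7190
W = 0.7190 * 9124.8770 = 6560.3880 kJ
Qc = 9124.8770 - 6560.3880 = 2564.4890 kJ

eta = 71.8956%, W = 6560.3880 kJ, Qc = 2564.4890 kJ


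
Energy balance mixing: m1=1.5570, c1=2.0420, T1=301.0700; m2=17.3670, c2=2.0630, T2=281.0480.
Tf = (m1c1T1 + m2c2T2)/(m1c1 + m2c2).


num = 11026.6419
den = 39.0075
Tf = 282.6799 K

282.6799 K


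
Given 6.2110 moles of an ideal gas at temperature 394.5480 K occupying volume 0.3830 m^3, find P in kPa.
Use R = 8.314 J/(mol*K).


P = nRT/V = 6.2110 * 8.314 * 394.5480 / 0.3830
= 20373.7698 / 0.3830 = 53195.2215 Pa = 53.1952 kPa

53.1952 kPa


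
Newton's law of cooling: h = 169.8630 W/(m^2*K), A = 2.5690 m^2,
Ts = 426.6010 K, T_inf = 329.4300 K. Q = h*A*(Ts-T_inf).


dT = 97.1710 K
Q = 169.8630 * 2.5690 * 97.1710 = 42403.2912 W

42403.2912 W


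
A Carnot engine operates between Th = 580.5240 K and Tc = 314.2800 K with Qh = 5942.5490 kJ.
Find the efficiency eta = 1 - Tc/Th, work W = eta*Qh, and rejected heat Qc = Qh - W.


eta = 1 - 314.2800/580.5240 = 0.4586
W = 0.4586 * 5942.5490 = 2725.4136 kJ
Qc = 5942.5490 - 2725.4136 = 3217.1354 kJ

eta = 45.8627%, W = 2725.4136 kJ, Qc = 3217.1354 kJ


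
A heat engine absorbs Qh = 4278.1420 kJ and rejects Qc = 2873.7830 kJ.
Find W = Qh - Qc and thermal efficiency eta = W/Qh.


W = 4278.1420 - 2873.7830 = 1404.3590 kJ
eta = 1404.3590 / 4278.1420 = 0.3283 = 32.8264%

W = 1404.3590 kJ, eta = 32.8264%


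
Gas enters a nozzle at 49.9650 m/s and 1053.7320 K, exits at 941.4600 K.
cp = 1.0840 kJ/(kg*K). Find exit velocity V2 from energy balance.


dT = 112.2720 K
2*cp*1000*dT = 243405.6960
V1^2 = 2496.5012
V2 = sqrt(245902.1972) = 495.8853 m/s

495.8853 m/s


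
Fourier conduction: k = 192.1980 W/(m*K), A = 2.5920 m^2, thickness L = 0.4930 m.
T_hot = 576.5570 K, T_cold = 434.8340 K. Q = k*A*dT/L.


dT = 141.7230 K
Q = 192.1980 * 2.5920 * 141.7230 / 0.4930 = 143211.2973 W

143211.2973 W


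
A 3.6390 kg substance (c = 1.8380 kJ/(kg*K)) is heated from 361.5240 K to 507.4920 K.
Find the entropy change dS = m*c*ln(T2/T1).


T2/T1 = 1.4038
ln(T2/T1) = 0.3392
dS = 3.6390 * 1.8380 * 0.3392 = 2.2684 kJ/K

2.2684 kJ/K


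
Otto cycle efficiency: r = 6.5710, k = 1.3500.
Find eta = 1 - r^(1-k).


r^(k-1) = 1.9327
eta = 1 - 1/1.9327 = 0.4826 = 48.2597%

48.2597%


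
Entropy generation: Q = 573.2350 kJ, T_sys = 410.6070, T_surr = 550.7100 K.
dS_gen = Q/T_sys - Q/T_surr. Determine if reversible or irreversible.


dS_sys = 573.2350/410.6070 = 1.3961 kJ/K
dS_surr = -573.2350/550.7100 = -1.0409 kJ/K
dS_gen = 1.3961 - 1.0409 = 0.3552 kJ/K (irreversible)

dS_gen = 0.3552 kJ/K, irreversible


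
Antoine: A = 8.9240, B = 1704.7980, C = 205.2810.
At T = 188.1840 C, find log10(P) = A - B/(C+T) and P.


C+T = 393.4650
B/(C+T) = 4.3328
log10(P) = 8.9240 - 4.3328 = 4.5912
P = 10^4.5912 = 39013.7931 mmHg

39013.7931 mmHg


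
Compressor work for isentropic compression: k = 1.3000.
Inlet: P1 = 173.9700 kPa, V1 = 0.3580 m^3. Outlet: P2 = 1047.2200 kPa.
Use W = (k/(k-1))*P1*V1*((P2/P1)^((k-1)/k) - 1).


(k-1)/k = 0.2308
(P2/P1)^exp = 1.5132
W = 4.3333 * 173.9700 * 0.3580 * (1.5132 - 1) = 138.5080 kJ

138.5080 kJ


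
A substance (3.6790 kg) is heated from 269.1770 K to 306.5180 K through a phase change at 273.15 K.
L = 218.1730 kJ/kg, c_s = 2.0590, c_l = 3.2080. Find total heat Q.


Q1 (sensible, solid) = 3.6790 * 2.0590 * 3.9730 = 30.0957 kJ
Q2 (latent) = 3.6790 * 218.1730 = 802.6585 kJ
Q3 (sensible, liquid) = 3.6790 * 3.2080 * 33.3680 = 393.8169 kJ
Q_total = 1226.5711 kJ

1226.5711 kJ


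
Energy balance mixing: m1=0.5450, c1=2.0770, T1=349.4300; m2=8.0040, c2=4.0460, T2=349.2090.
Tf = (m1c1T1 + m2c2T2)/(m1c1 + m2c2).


num = 11704.3910
den = 33.5161
Tf = 349.2165 K

349.2165 K


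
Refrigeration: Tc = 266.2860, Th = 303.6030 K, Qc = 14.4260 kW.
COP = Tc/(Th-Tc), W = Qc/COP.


COP = 266.2860 / 37.3170 = 7.1358
W = 14.4260 / 7.1358 = 2.0216 kW

COP = 7.1358, W = 2.0216 kW


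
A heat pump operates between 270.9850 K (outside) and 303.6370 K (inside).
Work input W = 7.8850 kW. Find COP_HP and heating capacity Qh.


COP = 303.6370 / 32.6520 = 9.2992
Qh = 9.2992 * 7.8850 = 73.3241 kW

COP = 9.2992, Qh = 73.3241 kW


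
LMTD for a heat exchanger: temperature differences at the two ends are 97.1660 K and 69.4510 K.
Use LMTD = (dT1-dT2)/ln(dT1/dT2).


dT1/dT2 = 1.3991
ln(dT1/dT2) = 0.3358
LMTD = 27.7150 / 0.3358 = 82.5344 K

82.5344 K


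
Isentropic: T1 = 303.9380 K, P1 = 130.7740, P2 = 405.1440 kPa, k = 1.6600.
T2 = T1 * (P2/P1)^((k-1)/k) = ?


(k-1)/k = 0.3976
(P2/P1)^exp = 1.5677
T2 = 303.9380 * 1.5677 = 476.4714 K

476.4714 K


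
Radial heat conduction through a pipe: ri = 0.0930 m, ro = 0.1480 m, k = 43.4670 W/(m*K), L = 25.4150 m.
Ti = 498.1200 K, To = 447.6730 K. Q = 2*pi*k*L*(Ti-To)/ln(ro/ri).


dT = 50.4470 K
ln(ro/ri) = 0.4646
Q = 2*pi*43.4670*25.4150*50.4470 / 0.4646 = 753657.1815 W

753657.1815 W


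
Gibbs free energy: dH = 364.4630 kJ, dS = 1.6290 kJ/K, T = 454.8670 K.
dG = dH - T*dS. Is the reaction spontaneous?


T*dS = 454.8670 * 1.6290 = 740.9783 kJ
dG = 364.4630 - 740.9783 = -376.5153 kJ (spontaneous)

dG = -376.5153 kJ, spontaneous


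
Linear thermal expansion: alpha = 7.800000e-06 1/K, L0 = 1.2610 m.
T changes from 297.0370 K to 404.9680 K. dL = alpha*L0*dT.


dT = 107.9310 K
dL = 7.800000e-06 * 1.2610 * 107.9310 = 0.001062 m
L_final = 1.262062 m

dL = 0.001062 m


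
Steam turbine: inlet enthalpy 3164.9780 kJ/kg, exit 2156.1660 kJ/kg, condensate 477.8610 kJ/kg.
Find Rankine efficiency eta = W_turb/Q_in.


W = 1008.8120 kJ/kg
Q_in = 2687.1170 kJ/kg
eta = 0.3754 = 37.5425%

eta = 37.5425%


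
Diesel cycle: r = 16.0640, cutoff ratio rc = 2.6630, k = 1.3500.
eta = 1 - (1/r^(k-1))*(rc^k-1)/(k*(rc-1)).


r^(k-1) = 2.6427
rc^k = 3.7519
eta = 0.5362 = 53.6171%

53.6171%


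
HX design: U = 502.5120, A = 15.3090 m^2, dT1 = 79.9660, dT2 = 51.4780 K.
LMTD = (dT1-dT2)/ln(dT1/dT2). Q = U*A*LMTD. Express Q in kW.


LMTD = 64.6797 K
Q = 502.5120 * 15.3090 * 64.6797 = 497578.4380 W = 497.5784 kW

497.5784 kW


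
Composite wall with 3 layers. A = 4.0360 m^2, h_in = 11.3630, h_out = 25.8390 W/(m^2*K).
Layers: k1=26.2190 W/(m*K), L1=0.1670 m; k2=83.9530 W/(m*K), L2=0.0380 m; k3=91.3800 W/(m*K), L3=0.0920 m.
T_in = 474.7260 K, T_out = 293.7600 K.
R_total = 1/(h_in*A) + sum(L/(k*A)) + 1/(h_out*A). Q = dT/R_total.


R_conv_in = 1/(11.3630*4.0360) = 0.0218
R_1 = 0.1670/(26.2190*4.0360) = 0.0016
R_2 = 0.0380/(83.9530*4.0360) = 0.0001
R_3 = 0.0920/(91.3800*4.0360) = 0.0002
R_conv_out = 1/(25.8390*4.0360) = 0.0096
R_total = 0.0333 K/W
Q = 180.9660 / 0.0333 = 5428.9143 W

R_total = 0.0333 K/W, Q = 5428.9143 W


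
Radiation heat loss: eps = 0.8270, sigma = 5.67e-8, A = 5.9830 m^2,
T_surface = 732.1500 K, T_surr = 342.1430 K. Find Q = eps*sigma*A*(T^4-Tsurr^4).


T^4 = 2.8734e+11
Tsurr^4 = 1.3703e+10
Q = 0.8270 * 5.67e-8 * 5.9830 * 2.7364e+11 = 76769.0260 W

76769.0260 W


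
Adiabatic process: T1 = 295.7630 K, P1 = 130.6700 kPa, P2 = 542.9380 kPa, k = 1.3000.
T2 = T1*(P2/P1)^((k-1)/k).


(k-1)/k = 0.2308
(P2/P1)^exp = 1.3891
T2 = 295.7630 * 1.3891 = 410.8580 K

410.8580 K


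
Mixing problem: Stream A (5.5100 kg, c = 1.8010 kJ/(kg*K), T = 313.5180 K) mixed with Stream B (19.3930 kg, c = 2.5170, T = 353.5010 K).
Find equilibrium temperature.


num = 20366.3538
den = 58.7357
Tf = 346.7458 K

346.7458 K


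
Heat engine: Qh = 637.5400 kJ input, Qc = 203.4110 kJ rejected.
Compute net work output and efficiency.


W = 637.5400 - 203.4110 = 434.1290 kJ
eta = 434.1290 / 637.5400 = 0.6809 = 68.0944%

W = 434.1290 kJ, eta = 68.0944%


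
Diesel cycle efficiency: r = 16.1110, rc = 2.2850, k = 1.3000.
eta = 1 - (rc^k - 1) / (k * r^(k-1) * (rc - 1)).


r^(k-1) = 2.3022
rc^k = 2.9279
eta = 0.4987 = 49.8703%

49.8703%


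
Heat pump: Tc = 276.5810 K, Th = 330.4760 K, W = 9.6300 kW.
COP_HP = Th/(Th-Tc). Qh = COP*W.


COP = 330.4760 / 53.8950 = 6.1318
Qh = 6.1318 * 9.6300 = 59.0497 kW

COP = 6.1318, Qh = 59.0497 kW


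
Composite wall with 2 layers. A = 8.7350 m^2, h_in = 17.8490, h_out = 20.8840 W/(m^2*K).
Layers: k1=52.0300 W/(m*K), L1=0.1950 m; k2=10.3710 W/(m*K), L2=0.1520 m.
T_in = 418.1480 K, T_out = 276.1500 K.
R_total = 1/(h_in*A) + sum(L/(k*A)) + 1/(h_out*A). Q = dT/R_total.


R_conv_in = 1/(17.8490*8.7350) = 0.0064
R_1 = 0.1950/(52.0300*8.7350) = 0.0004
R_2 = 0.1520/(10.3710*8.7350) = 0.0017
R_conv_out = 1/(20.8840*8.7350) = 0.0055
R_total = 0.0140 K/W
Q = 141.9980 / 0.0140 = 10140.7916 W

R_total = 0.0140 K/W, Q = 10140.7916 W


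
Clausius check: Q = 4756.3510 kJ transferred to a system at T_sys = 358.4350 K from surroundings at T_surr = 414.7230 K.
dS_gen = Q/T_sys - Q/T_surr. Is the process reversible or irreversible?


dS_sys = 4756.3510/358.4350 = 13.2698 kJ/K
dS_surr = -4756.3510/414.7230 = -11.4687 kJ/K
dS_gen = 13.2698 - 11.4687 = 1.8010 kJ/K (irreversible)

dS_gen = 1.8010 kJ/K, irreversible


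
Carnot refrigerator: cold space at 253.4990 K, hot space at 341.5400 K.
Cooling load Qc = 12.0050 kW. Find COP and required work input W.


COP = 253.4990 / 88.0410 = 2.8793
W = 12.0050 / 2.8793 = 4.1694 kW

COP = 2.8793, W = 4.1694 kW


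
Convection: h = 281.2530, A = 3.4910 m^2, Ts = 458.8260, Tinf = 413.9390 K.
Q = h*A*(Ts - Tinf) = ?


dT = 44.8870 K
Q = 281.2530 * 3.4910 * 44.8870 = 44072.4905 W

44072.4905 W


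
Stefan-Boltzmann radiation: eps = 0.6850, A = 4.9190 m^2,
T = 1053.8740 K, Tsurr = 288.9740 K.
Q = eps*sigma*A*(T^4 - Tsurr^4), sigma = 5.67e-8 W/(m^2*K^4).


T^4 = 1.2335e+12
Tsurr^4 = 6.9732e+09
Q = 0.6850 * 5.67e-8 * 4.9190 * 1.2266e+12 = 234338.2455 W

234338.2455 W


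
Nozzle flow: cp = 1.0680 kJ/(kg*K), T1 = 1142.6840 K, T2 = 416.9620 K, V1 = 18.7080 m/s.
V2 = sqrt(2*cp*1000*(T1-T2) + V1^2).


dT = 725.7220 K
2*cp*1000*dT = 1550142.1920
V1^2 = 349.9893
V2 = sqrt(1550492.1813) = 1245.1876 m/s

1245.1876 m/s


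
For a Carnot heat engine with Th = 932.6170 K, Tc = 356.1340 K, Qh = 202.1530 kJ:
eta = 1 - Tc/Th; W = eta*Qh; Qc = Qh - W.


eta = 1 - 356.1340/932.6170 = 0.6181
W = 0.6181 * 202.1530 = 124.9578 kJ
Qc = 202.1530 - 124.9578 = 77.1952 kJ

eta = 61.8135%, W = 124.9578 kJ, Qc = 77.1952 kJ


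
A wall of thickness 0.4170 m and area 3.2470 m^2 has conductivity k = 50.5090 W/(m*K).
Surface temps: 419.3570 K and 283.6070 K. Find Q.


dT = 135.7500 K
Q = 50.5090 * 3.2470 * 135.7500 / 0.4170 = 53389.3757 W

53389.3757 W


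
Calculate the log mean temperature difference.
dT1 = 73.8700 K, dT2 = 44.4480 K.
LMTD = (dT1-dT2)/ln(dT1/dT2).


dT1/dT2 = 1.6619
ln(dT1/dT2) = 0.5080
LMTD = 29.4220 / 0.5080 = 57.9188 K

57.9188 K


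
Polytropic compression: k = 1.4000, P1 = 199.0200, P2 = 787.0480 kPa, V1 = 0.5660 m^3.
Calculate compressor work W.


(k-1)/k = 0.2857
(P2/P1)^exp = 1.4812
W = 3.5000 * 199.0200 * 0.5660 * (1.4812 - 1) = 189.7005 kJ

189.7005 kJ


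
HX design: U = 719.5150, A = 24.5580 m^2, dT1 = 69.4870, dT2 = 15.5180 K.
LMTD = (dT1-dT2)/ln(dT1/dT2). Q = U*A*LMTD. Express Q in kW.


LMTD = 36.0000 K
Q = 719.5150 * 24.5580 * 36.0000 = 636114.5114 W = 636.1145 kW

636.1145 kW


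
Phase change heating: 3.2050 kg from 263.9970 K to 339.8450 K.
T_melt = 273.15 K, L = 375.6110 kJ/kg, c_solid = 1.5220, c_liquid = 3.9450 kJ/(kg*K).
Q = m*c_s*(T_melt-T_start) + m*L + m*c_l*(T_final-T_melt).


Q1 (sensible, solid) = 3.2050 * 1.5220 * 9.1530 = 44.6484 kJ
Q2 (latent) = 3.2050 * 375.6110 = 1203.8333 kJ
Q3 (sensible, liquid) = 3.2050 * 3.9450 * 66.6950 = 843.2732 kJ
Q_total = 2091.7549 kJ

2091.7549 kJ


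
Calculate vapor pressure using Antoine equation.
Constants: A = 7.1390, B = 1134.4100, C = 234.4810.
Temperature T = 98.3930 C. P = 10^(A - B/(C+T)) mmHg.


C+T = 332.8740
B/(C+T) = 3.4079
log10(P) = 7.1390 - 3.4079 = 3.7311
P = 10^3.7311 = 5383.6136 mmHg

5383.6136 mmHg


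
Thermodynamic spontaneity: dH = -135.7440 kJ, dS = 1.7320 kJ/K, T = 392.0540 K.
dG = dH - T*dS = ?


T*dS = 392.0540 * 1.7320 = 679.0375 kJ
dG = -135.7440 - 679.0375 = -814.7815 kJ (spontaneous)

dG = -814.7815 kJ, spontaneous


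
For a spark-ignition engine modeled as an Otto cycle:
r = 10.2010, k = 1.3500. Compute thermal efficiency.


r^(k-1) = 2.2544
eta = 1 - 1/2.2544 = 0.5564 = 55.6417%

55.6417%


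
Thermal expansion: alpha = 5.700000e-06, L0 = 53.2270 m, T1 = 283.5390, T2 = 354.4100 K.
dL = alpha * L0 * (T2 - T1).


dT = 70.8710 K
dL = 5.700000e-06 * 53.2270 * 70.8710 = 0.021502 m
L_final = 53.248502 m

dL = 0.021502 m


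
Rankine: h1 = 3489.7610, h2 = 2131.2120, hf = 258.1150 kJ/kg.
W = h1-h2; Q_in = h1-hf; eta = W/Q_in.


W = 1358.5490 kJ/kg
Q_in = 3231.6460 kJ/kg
eta = 0.4204 = 42.0389%

eta = 42.0389%


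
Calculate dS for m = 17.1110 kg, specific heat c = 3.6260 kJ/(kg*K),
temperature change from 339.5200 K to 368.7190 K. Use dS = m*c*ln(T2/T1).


T2/T1 = 1.0860
ln(T2/T1) = 0.0825
dS = 17.1110 * 3.6260 * 0.0825 = 5.1188 kJ/K

5.1188 kJ/K


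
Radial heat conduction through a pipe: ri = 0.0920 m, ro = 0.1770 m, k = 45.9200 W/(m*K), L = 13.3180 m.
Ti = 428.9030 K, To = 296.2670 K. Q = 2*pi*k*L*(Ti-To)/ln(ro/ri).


dT = 132.6360 K
ln(ro/ri) = 0.6544
Q = 2*pi*45.9200*13.3180*132.6360 / 0.6544 = 778869.4394 W

778869.4394 W


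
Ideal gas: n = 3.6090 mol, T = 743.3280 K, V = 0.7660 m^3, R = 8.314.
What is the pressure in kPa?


P = nRT/V = 3.6090 * 8.314 * 743.3280 / 0.7660
= 22303.7246 / 0.7660 = 29117.1340 Pa = 29.1171 kPa

29.1171 kPa


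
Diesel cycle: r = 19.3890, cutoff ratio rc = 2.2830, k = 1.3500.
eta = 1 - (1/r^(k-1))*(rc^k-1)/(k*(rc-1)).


r^(k-1) = 2.8226
rc^k = 3.0478
eta = 0.5811 = 58.1132%

58.1132%


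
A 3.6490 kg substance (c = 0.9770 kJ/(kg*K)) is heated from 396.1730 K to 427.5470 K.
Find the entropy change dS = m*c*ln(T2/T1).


T2/T1 = 1.0792
ln(T2/T1) = 0.0762
dS = 3.6490 * 0.9770 * 0.0762 = 0.2717 kJ/K

0.2717 kJ/K


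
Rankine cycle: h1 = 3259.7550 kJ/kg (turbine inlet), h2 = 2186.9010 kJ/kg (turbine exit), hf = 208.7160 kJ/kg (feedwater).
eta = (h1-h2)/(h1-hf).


W = 1072.8540 kJ/kg
Q_in = 3051.0390 kJ/kg
eta = 0.3516 = 35.1636%

eta = 35.1636%


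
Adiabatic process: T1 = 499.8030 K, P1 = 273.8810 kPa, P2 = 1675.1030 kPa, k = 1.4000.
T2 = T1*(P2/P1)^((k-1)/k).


(k-1)/k = 0.2857
(P2/P1)^exp = 1.6777
T2 = 499.8030 * 1.6777 = 838.5082 K

838.5082 K


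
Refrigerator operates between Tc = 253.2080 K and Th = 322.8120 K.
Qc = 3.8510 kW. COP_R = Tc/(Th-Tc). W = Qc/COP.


COP = 253.2080 / 69.6040 = 3.6378
W = 3.8510 / 3.6378 = 1.0586 kW

COP = 3.6378, W = 1.0586 kW


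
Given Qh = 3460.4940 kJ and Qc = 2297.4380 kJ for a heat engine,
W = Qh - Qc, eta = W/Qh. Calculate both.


W = 3460.4940 - 2297.4380 = 1163.0560 kJ
eta = 1163.0560 / 3460.4940 = 0.3361 = 33.6095%

W = 1163.0560 kJ, eta = 33.6095%


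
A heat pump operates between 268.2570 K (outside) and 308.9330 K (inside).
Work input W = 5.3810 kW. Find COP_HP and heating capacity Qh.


COP = 308.9330 / 40.6760 = 7.5950
Qh = 7.5950 * 5.3810 = 40.8685 kW

COP = 7.5950, Qh = 40.8685 kW


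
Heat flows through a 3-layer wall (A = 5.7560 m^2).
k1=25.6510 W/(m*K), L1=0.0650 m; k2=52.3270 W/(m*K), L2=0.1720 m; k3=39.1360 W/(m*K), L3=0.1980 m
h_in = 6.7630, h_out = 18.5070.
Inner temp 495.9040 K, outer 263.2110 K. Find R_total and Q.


R_conv_in = 1/(6.7630*5.7560) = 0.0257
R_1 = 0.0650/(25.6510*5.7560) = 0.0004
R_2 = 0.1720/(52.3270*5.7560) = 0.0006
R_3 = 0.1980/(39.1360*5.7560) = 0.0009
R_conv_out = 1/(18.5070*5.7560) = 0.0094
R_total = 0.0370 K/W
Q = 232.6930 / 0.0370 = 6294.7547 W

R_total = 0.0370 K/W, Q = 6294.7547 W
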